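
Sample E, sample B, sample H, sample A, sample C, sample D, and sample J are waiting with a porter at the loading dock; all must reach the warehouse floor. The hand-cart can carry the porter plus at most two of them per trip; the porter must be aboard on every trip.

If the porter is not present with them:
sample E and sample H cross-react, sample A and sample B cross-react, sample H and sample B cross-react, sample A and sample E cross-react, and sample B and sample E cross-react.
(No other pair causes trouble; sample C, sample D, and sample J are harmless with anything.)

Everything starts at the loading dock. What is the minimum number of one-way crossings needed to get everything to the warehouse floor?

Counting alone: the porter can take at most 2 across per trip to the warehouse floor, so moving all 7 needs at least 4 loaded trips out, with a return between consecutive ones — at least 7 crossings.
The safety rule pushes this higher. Following every safe sequence of crossings, the most of the 7 that can be at the warehouse floor as the hand-cart arrives there on crossings 7, 9 is 5, 6 respectively — never all 7.
So no plan with fewer than 11 crossings exists, and this one achieves 11:
1. Porter goes to the warehouse floor with sample B and sample E.  [the loading dock: sample A, sample C, sample D, sample H, sample J | the warehouse floor: sample B, sample E]
2. Porter goes back to the loading dock with sample E.  [the loading dock: sample A, sample C, sample D, sample E, sample H, sample J | the warehouse floor: sample B]
3. Porter goes to the warehouse floor with sample C and sample E.  [the loading dock: sample A, sample D, sample H, sample J | the warehouse floor: sample B, sample C, sample E]
4. Porter goes back to the loading dock with sample E.  [the loading dock: sample A, sample D, sample E, sample H, sample J | the warehouse floor: sample B, sample C]
5. Porter goes to the warehouse floor with sample D and sample E.  [the loading dock: sample A, sample H, sample J | the warehouse floor: sample B, sample C, sample D, sample E]
6. Porter goes back to the loading dock with sample E.  [the loading dock: sample A, sample E, sample H, sample J | the warehouse floor: sample B, sample C, sample D]
7. Porter goes to the warehouse floor with sample E and sample J.  [the loading dock: sample A, sample H | the warehouse floor: sample B, sample C, sample D, sample E, sample J]
8. Porter goes back to the loading dock with sample E.  [the loading dock: sample A, sample E, sample H | the warehouse floor: sample B, sample C, sample D, sample J]
9. Porter goes to the warehouse floor with sample A and sample H.  [the loading dock: sample E | the warehouse floor: sample A, sample B, sample C, sample D, sample H, sample J]
10. Porter goes back to the loading dock with sample B.  [the loading dock: sample B, sample E | the warehouse floor: sample A, sample C, sample D, sample H, sample J]
11. Porter goes to the warehouse floor with sample B and sample E.  [the loading dock: — | the warehouse floor: sample A, sample B, sample C, sample D, sample E, sample H, sample J]

11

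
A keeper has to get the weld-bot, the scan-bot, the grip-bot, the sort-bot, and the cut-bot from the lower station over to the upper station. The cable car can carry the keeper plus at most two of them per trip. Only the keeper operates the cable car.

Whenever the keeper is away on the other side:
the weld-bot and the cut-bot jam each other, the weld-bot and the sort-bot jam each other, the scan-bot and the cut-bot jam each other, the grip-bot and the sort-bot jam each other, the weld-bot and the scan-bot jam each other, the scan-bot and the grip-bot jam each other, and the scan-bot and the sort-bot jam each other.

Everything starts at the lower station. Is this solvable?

No

Whatever the first load, the items left behind include a forbidden pair without the keeper. No opening move is safe, so no plan exists.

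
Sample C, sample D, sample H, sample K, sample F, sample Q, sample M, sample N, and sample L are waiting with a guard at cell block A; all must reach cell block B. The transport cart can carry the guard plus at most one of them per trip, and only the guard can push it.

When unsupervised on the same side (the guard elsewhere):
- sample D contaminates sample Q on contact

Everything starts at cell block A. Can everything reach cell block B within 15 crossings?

Counting alone: the guard can take at most 1 across per trip to cell block B, so moving all 9 needs at least 9 loaded trips out, with a return between consecutive ones — at least 17 crossings.
Since 15 < 17, 15 crossings cannot be enough. (The shortest complete plan in fact takes 17:)
1. Guard goes to cell block B with sample D.  [cell block A: sample C, sample F, sample H, sample K, sample L, sample M, sample N, sample Q | cell block B: sample D]
2. Guard goes back to cell block A alone.  [cell block A: sample C, sample F, sample H, sample K, sample L, sample M, sample N, sample Q | cell block B: sample D]
3. Guard goes to cell block B with sample C.  [cell block A: sample F, sample H, sample K, sample L, sample M, sample N, sample Q | cell block B: sample C, sample D]
4. Guard goes back to cell block A alone.  [cell block A: sample F, sample H, sample K, sample L, sample M, sample N, sample Q | cell block B: sample C, sample D]
5. Guard goes to cell block B with sample H.  [cell block A: sample F, sample K, sample L, sample M, sample N, sample Q | cell block B: sample C, sample D, sample H]
6. Guard goes back to cell block A alone.  [cell block A: sample F, sample K, sample L, sample M, sample N, sample Q | cell block B: sample C, sample D, sample H]
7. Guard goes to cell block B with sample K.  [cell block A: sample F, sample L, sample M, sample N, sample Q | cell block B: sample C, sample D, sample H, sample K]
8. Guard goes back to cell block A alone.  [cell block A: sample F, sample L, sample M, sample N, sample Q | cell block B: sample C, sample D, sample H, sample K]
9. Guard goes to cell block B with sample F.  [cell block A: sample L, sample M, sample N, sample Q | cell block B: sample C, sample D, sample F, sample H, sample K]
10. Guard goes back to cell block A alone.  [cell block A: sample L, sample M, sample N, sample Q | cell block B: sample C, sample D, sample F, sample H, sample K]
11. Guard goes to cell block B with sample M.  [cell block A: sample L, sample N, sample Q | cell block B: sample C, sample D, sample F, sample H, sample K, sample M]
12. Guard goes back to cell block A alone.  [cell block A: sample L, sample N, sample Q | cell block B: sample C, sample D, sample F, sample H, sample K, sample M]
13. Guard goes to cell block B with sample N.  [cell block A: sample L, sample Q | cell block B: sample C, sample D, sample F, sample H, sample K, sample M, sample N]
14. Guard goes back to cell block A alone.  [cell block A: sample L, sample Q | cell block B: sample C, sample D, sample F, sample H, sample K, sample M, sample N]
15. Guard goes to cell block B with sample L.  [cell block A: sample Q | cell block B: sample C, sample D, sample F, sample H, sample K, sample L, sample M, sample N]
16. Guard goes back to cell block A alone.  [cell block A: sample Q | cell block B: sample C, sample D, sample F, sample H, sample K, sample L, sample M, sample N]
17. Guard goes to cell block B with sample Q.  [cell block A: — | cell block B: sample C, sample D, sample F, sample H, sample K, sample L, sample M, sample N, sample Q]

No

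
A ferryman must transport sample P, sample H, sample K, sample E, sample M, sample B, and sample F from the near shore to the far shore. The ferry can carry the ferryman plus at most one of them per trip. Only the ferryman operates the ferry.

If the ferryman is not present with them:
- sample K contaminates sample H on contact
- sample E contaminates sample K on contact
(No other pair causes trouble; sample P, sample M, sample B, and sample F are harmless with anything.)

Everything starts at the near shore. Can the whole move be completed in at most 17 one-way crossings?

Yes — this plan uses 15 crossings (≤ 17):
1. Ferryman goes to the far shore with sample K.  [the near shore: sample B, sample E, sample F, sample H, sample M, sample P | the far shore: sample K]
2. Ferryman goes back to the near shore alone.  [the near shore: sample B, sample E, sample F, sample H, sample M, sample P | the far shore: sample K]
3. Ferryman goes to the far shore with sample P.  [the near shore: sample B, sample E, sample F, sample H, sample M | the far shore: sample K, sample P]
4. Ferryman goes back to the near shore alone.  [the near shore: sample B, sample E, sample F, sample H, sample M | the far shore: sample K, sample P]
5. Ferryman goes to the far shore with sample H.  [the near shore: sample B, sample E, sample F, sample M | the far shore: sample H, sample K, sample P]
6. Ferryman goes back to the near shore with sample K.  [the near shore: sample B, sample E, sample F, sample K, sample M | the far shore: sample H, sample P]
7. Ferryman goes to the far shore with sample E.  [the near shore: sample B, sample F, sample K, sample M | the far shore: sample E, sample H, sample P]
8. Ferryman goes back to the near shore alone.  [the near shore: sample B, sample F, sample K, sample M | the far shore: sample E, sample H, sample P]
9. Ferryman goes to the far shore with sample M.  [the near shore: sample B, sample F, sample K | the far shore: sample E, sample H, sample M, sample P]
10. Ferryman goes back to the near shore alone.  [the near shore: sample B, sample F, sample K | the far shore: sample E, sample H, sample M, sample P]
11. Ferryman goes to the far shore with sample B.  [the near shore: sample F, sample K | the far shore: sample B, sample E, sample H, sample M, sample P]
12. Ferryman goes back to the near shore alone.  [the near shore: sample F, sample K | the far shore: sample B, sample E, sample H, sample M, sample P]
13. Ferryman goes to the far shore with sample F.  [the near shore: sample K | the far shore: sample B, sample E, sample F, sample H, sample M, sample P]
14. Ferryman goes back to the near shore alone.  [the near shore: sample K | the far shore: sample B, sample E, sample F, sample H, sample M, sample P]
15. Ferryman goes to the far shore with sample K.  [the near shore: — | the far shore: sample B, sample E, sample F, sample H, sample K, sample M, sample P]

Yes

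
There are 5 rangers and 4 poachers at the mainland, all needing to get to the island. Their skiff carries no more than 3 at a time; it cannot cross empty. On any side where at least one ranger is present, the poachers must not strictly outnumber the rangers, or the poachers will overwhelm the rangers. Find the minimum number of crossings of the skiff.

Counting alone: each trip to the island takes at most 3 across and each return brings at least 1 back, so after t trips out (and t−1 returns) at most 3t − (t−1) of the 9 are across; that first reaches 9 at t = 4, so at least 7 crossings are needed.
The plan below uses exactly 7 crossings, so it is optimal:
1. 3 poachers → the island.  (the mainland: 5R 1P; the island: 0R 3P)
2. 1 poacher ← the mainland.  (the mainland: 5R 2P; the island: 0R 2P)
3. 3 rangers → the island.  (the mainland: 2R 2P; the island: 3R 2P)
4. 1 ranger ← the mainland.  (the mainland: 3R 2P; the island: 2R 2P)
5. 2 rangers and 1 poacher → the island.  (the mainland: 1R 1P; the island: 4R 3P)
6. 1 ranger ← the mainland.  (the mainland: 2R 1P; the island: 3R 3P)
7. 2 rangers and 1 poacher → the island.  (the mainland: 0R 0P; the island: 5R 4P)

7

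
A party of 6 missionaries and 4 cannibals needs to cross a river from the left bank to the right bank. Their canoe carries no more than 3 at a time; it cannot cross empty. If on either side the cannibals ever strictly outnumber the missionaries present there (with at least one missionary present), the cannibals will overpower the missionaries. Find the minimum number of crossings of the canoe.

Counting alone: each trip to the right bank takes at most 3 across and each return brings at least 1 back, so after t trips out (and t−1 returns) at most 3t − (t−1) of the 10 are across; that first reaches 10 at t = 5, so at least 9 crossings are needed.
The plan below uses exactly 9 crossings, so it is optimal:
1. 2 cannibals → the right bank.  (the left bank: 6M 2C; the right bank: 0M 2C)
2. 1 cannibal ← the left bank.  (the left bank: 6M 3C; the right bank: 0M 1C)
3. 3 cannibals → the right bank.  (the left bank: 6M 0C; the right bank: 0M 4C)
4. 1 cannibal ← the left bank.  (the left bank: 6M 1C; the right bank: 0M 3C)
5. 3 missionaries → the right bank.  (the left bank: 3M 1C; the right bank: 3M 3C)
6. 1 cannibal ← the left bank.  (the left bank: 3M 2C; the right bank: 3M 2C)
7. 1 missionary and 2 cannibals → the right bank.  (the left bank: 2M 0C; the right bank: 4M 4C)
8. 1 cannibal ← the left bank.  (the left bank: 2M 1C; the right bank: 4M 3C)
9. 2 missionaries and 1 cannibal → the right bank.  (the left bank: 0M 0C; the right bank: 6M 4C)

9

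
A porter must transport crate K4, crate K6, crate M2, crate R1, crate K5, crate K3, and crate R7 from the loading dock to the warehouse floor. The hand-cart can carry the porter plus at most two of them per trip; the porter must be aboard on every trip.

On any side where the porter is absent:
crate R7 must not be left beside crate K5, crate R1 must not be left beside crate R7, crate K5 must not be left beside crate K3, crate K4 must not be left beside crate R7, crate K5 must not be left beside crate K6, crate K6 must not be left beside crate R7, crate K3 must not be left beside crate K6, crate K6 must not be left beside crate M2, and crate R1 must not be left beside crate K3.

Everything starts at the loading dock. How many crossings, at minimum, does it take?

Whatever the first load, the items left behind include a forbidden pair without the porter. No opening move is safe, so no plan exists.

impossible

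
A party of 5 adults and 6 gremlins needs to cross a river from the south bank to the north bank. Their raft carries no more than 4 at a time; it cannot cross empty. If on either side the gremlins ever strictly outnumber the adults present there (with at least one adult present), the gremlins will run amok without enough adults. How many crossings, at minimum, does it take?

The gremlins already outnumber the adults at the south bank before anyone moves, so the starting position itself is disallowed.

impossible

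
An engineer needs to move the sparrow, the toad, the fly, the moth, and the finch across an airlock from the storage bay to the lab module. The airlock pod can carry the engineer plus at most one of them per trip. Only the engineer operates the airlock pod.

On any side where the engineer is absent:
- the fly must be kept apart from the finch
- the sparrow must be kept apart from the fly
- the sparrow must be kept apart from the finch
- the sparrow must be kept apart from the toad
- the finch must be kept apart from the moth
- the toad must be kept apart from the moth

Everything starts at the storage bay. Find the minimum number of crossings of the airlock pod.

Whatever the first load, the items left behind include a forbidden pair without the engineer. No opening move is safe, so no plan exists.

impossible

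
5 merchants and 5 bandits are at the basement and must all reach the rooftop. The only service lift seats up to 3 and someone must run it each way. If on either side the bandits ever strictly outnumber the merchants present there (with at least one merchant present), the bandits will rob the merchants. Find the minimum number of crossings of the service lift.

11

Counting alone: each trip to the rooftop takes at most 3 across and each return brings at least 1 back, so after t trips out (and t−1 returns) at most 3t − (t−1) of the 10 are across; that first reaches 10 at t = 5, so at least 9 crossings are needed.
The safety rule pushes this higher. Following every safe sequence of crossings, the most of the 10 that can be at the rooftop as the service lift arrives there on crossing 9 is 9 — never all 10.
So no plan with fewer than 11 crossings exists, and this one achieves 11:
1. 2 bandits → the rooftop.  (the basement: 5M 3B; the rooftop: 0M 2B)
2. 1 bandit ← the basement.  (the basement: 5M 4B; the rooftop: 0M 1B)
3. 3 bandits → the rooftop.  (the basement: 5M 1B; the rooftop: 0M 4B)
4. 1 bandit ← the basement.  (the basement: 5M 2B; the rooftop: 0M 3B)
5. 3 merchants → the rooftop.  (the basement: 2M 2B; the rooftop: 3M 3B)
6. 1 merchant and 1 bandit ← the basement.  (the basement: 3M 3B; the rooftop: 2M 2B)
7. 3 merchants → the rooftop.  (the basement: 0M 3B; the rooftop: 5M 2B)
8. 1 bandit ← the basement.  (the basement: 0M 4B; the rooftop: 5M 1B)
9. 2 bandits → the rooftop.  (the basement: 0M 2B; the rooftop: 5M 3B)
10. 1 bandit ← the basement.  (the basement: 0M 3B; the rooftop: 5M 2B)
11. 3 bandits → the rooftop.  (the basement: 0M 0B; the rooftop: 5M 5B)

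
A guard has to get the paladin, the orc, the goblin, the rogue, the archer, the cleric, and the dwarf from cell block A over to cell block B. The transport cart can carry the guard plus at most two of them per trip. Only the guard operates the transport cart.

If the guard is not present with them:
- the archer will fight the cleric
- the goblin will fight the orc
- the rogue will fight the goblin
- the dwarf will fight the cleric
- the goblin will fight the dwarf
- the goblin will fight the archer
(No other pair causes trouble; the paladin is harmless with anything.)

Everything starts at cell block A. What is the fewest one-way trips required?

9

Counting alone: the guard can take at most 2 across per trip to cell block B, so moving all 7 needs at least 4 loaded trips out, with a return between consecutive ones — at least 7 crossings.
The safety rule pushes this higher. Following every safe sequence of crossings, the most of the 7 that can be at cell block B as the transport cart arrives there on crossing 7 is 6 — never all 7.
So no plan with fewer than 9 crossings exists, and this one achieves 9:
1. Guard goes to cell block B with the cleric and the goblin.
2. Guard goes back to cell block A alone.
3. Guard goes to cell block B with the paladin.
4. Guard goes back to cell block A alone.
5. Guard goes to cell block B with the orc and the rogue.
6. Guard goes back to cell block A with the goblin.
7. Guard goes to cell block B with the archer and the dwarf.
8. Guard goes back to cell block A with the cleric.
9. Guard goes to cell block B with the cleric and the goblin.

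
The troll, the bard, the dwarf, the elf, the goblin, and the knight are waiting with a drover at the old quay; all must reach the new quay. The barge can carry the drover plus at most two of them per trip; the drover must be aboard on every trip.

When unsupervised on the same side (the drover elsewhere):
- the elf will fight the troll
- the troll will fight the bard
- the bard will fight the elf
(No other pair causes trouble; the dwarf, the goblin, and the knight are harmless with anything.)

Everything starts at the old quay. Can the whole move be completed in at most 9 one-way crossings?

Yes

Yes — this plan uses 9 crossings (≤ 9):
1. Drover goes to the new quay with the bard and the troll.
2. Drover goes back to the old quay with the troll.
3. Drover goes to the new quay with the dwarf and the troll.
4. Drover goes back to the old quay with the troll.
5. Drover goes to the new quay with the goblin and the troll.
6. Drover goes back to the old quay with the troll.
7. Drover goes to the new quay with the knight and the troll.
8. Drover goes back to the old quay with the troll.
9. Drover goes to the new quay with the elf and the troll.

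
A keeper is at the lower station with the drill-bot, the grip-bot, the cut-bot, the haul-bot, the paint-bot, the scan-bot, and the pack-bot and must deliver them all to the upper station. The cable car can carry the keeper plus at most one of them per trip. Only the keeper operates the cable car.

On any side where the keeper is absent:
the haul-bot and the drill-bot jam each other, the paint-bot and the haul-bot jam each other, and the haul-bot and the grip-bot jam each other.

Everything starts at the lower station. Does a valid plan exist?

Following every safe sequence of crossings from the start, the most of the 7 that can be at the upper station as the cable car arrives there on crossings 1, 3, 5, 7, 9 is 1, 2, 3, 4, 5 respectively; the best ever achieved is 5 of 7.
From crossing 11 on, no configuration arises that was not already reachable earlier: only 72 distinct safe configurations (who is on which side, and where the cable car is) can ever be reached, none of them has everyone across, and every continuation just revisits them. So no valid plan exists.

No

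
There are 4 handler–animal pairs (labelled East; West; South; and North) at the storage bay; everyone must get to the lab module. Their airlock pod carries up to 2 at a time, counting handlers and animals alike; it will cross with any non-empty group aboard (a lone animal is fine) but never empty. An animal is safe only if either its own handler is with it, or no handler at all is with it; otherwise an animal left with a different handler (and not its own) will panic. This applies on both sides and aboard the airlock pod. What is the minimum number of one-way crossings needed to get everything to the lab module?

Following every safe sequence of crossings from the start, the most of the 8 that can be at the lab module as the airlock pod arrives there on crossings 1, 3, 5 is 2, 3, 4 respectively; the best ever achieved is 4 of 8.
From crossing 7 on, no configuration arises that was not already reachable earlier: only 44 distinct safe configurations (who is on which side, and where the airlock pod is) can ever be reached, none of them has everyone across, and every continuation just revisits them. So no valid plan exists.

impossible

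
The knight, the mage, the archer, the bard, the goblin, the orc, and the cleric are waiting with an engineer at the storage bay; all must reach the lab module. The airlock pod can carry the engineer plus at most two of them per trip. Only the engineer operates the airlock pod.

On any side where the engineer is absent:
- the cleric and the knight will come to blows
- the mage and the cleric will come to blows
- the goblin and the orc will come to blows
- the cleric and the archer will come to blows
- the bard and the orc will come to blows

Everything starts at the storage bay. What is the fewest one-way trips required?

Counting alone: the engineer can take at most 2 across per trip to the lab module, so moving all 7 needs at least 4 loaded trips out, with a return between consecutive ones — at least 7 crossings.
The safety rule pushes this higher. Following every safe sequence of crossings, the most of the 7 that can be at the lab module as the airlock pod arrives there on crossing 7 is 6 — never all 7.
So no plan with fewer than 9 crossings exists, and this one achieves 9:
1. Engineer goes to the lab module with the cleric and the orc.  [the storage bay: the archer, the bard, the goblin, the knight, the mage | the lab module: the cleric, the orc]
2. Engineer goes back to the storage bay alone.  [the storage bay: the archer, the bard, the goblin, the knight, the mage | the lab module: the cleric, the orc]
3. Engineer goes to the lab module with the knight.  [the storage bay: the archer, the bard, the goblin, the mage | the lab module: the cleric, the knight, the orc]
4. Engineer goes back to the storage bay with the cleric.  [the storage bay: the archer, the bard, the cleric, the goblin, the mage | the lab module: the knight, the orc]
5. Engineer goes to the lab module with the archer and the mage.  [the storage bay: the bard, the cleric, the goblin | the lab module: the archer, the knight, the mage, the orc]
6. Engineer goes back to the storage bay alone.  [the storage bay: the bard, the cleric, the goblin | the lab module: the archer, the knight, the mage, the orc]
7. Engineer goes to the lab module with the bard and the goblin.  [the storage bay: the cleric | the lab module: the archer, the bard, the goblin, the knight, the mage, the orc]
8. Engineer goes back to the storage bay with the orc.  [the storage bay: the cleric, the orc | the lab module: the archer, the bard, the goblin, the knight, the mage]
9. Engineer goes to the lab module with the cleric and the orc.  [the storage bay: — | the lab module: the archer, the bard, the cleric, the goblin, the knight, the mage, the orc]

9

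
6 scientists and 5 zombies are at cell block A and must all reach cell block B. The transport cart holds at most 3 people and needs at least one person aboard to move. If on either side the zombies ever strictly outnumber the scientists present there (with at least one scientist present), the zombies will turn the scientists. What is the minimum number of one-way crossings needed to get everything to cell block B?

9

Counting alone: each trip to cell block B takes at most 3 across and each return brings at least 1 back, so after t trips out (and t−1 returns) at most 3t − (t−1) of the 11 are across; that first reaches 11 at t = 5, so at least 9 crossings are needed.
The plan below uses exactly 9 crossings, so it is optimal:
1. 3 zombies → cell block B.  (cell block A: 6S 2Z; cell block B: 0S 3Z)
2. 1 zombie ← cell block A.  (cell block A: 6S 3Z; cell block B: 0S 2Z)
3. 3 scientists → cell block B.  (cell block A: 3S 3Z; cell block B: 3S 2Z)
4. 1 scientist ← cell block A.  (cell block A: 4S 3Z; cell block B: 2S 2Z)
5. 2 scientists and 1 zombie → cell block B.  (cell block A: 2S 2Z; cell block B: 4S 3Z)
6. 1 scientist ← cell block A.  (cell block A: 3S 2Z; cell block B: 3S 3Z)
7. 2 scientists and 1 zombie → cell block B.  (cell block A: 1S 1Z; cell block B: 5S 4Z)
8. 1 scientist ← cell block A.  (cell block A: 2S 1Z; cell block B: 4S 4Z)
9. 2 scientists and 1 zombie → cell block B.  (cell block A: 0S 0Z; cell block B: 6S 5Z)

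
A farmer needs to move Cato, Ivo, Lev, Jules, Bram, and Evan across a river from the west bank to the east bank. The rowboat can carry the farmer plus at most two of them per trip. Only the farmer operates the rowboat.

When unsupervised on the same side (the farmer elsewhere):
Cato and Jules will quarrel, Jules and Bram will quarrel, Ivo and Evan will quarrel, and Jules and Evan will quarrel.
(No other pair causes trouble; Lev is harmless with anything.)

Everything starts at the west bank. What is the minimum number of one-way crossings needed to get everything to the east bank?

7

Counting alone: the farmer can take at most 2 across per trip to the east bank, so moving all 6 needs at least 3 loaded trips out, with a return between consecutive ones — at least 5 crossings.
The safety rule pushes this higher. Following every safe sequence of crossings, the most of the 6 that can be at the east bank as the rowboat arrives there on crossing 5 is 5 — never all 6.
So no plan with fewer than 7 crossings exists, and this one achieves 7:
1. Farmer goes to the east bank with Ivo and Jules.  [the west bank: Bram, Cato, Evan, Lev | the east bank: Ivo, Jules]
2. Farmer goes back to the west bank alone.  [the west bank: Bram, Cato, Evan, Lev | the east bank: Ivo, Jules]
3. Farmer goes to the east bank with Lev.  [the west bank: Bram, Cato, Evan | the east bank: Ivo, Jules, Lev]
4. Farmer goes back to the west bank alone.  [the west bank: Bram, Cato, Evan | the east bank: Ivo, Jules, Lev]
5. Farmer goes to the east bank with Bram and Cato.  [the west bank: Evan | the east bank: Bram, Cato, Ivo, Jules, Lev]
6. Farmer goes back to the west bank with Jules.  [the west bank: Evan, Jules | the east bank: Bram, Cato, Ivo, Lev]
7. Farmer goes to the east bank with Evan and Jules.  [the west bank: — | the east bank: Bram, Cato, Evan, Ivo, Jules, Lev]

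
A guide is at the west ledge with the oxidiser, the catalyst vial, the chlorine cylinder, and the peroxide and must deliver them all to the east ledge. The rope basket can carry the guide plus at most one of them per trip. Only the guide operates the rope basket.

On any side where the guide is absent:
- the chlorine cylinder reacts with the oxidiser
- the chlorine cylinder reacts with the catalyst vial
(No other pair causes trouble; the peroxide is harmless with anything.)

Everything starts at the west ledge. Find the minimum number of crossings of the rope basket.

9

Counting alone: the guide can take at most 1 across per trip to the east ledge, so moving all 4 needs at least 4 loaded trips out, with a return between consecutive ones — at least 7 crossings.
The safety rule pushes this higher. Following every safe sequence of crossings, the most of the 4 that can be at the east ledge as the rope basket arrives there on crossing 7 is 3 — never all 4.
So no plan with fewer than 9 crossings exists, and this one achieves 9:
1. Guide goes to the east ledge with the chlorine cylinder.  [the west ledge: the catalyst vial, the oxidiser, the peroxide | the east ledge: the chlorine cylinder]
2. Guide goes back to the west ledge alone.  [the west ledge: the catalyst vial, the oxidiser, the peroxide | the east ledge: the chlorine cylinder]
3. Guide goes to the east ledge with the oxidiser.  [the west ledge: the catalyst vial, the peroxide | the east ledge: the chlorine cylinder, the oxidiser]
4. Guide goes back to the west ledge with the chlorine cylinder.  [the west ledge: the catalyst vial, the chlorine cylinder, the peroxide | the east ledge: the oxidiser]
5. Guide goes to the east ledge with the catalyst vial.  [the west ledge: the chlorine cylinder, the peroxide | the east ledge: the catalyst vial, the oxidiser]
6. Guide goes back to the west ledge alone.  [the west ledge: the chlorine cylinder, the peroxide | the east ledge: the catalyst vial, the oxidiser]
7. Guide goes to the east ledge with the peroxide.  [the west ledge: the chlorine cylinder | the east ledge: the catalyst vial, the oxidiser, the peroxide]
8. Guide goes back to the west ledge alone.  [the west ledge: the chlorine cylinder | the east ledge: the catalyst vial, the oxidiser, the peroxide]
9. Guide goes to the east ledge with the chlorine cylinder.  [the west ledge: — | the east ledge: the catalyst vial, the chlorine cylinder, the oxidiser, the peroxide]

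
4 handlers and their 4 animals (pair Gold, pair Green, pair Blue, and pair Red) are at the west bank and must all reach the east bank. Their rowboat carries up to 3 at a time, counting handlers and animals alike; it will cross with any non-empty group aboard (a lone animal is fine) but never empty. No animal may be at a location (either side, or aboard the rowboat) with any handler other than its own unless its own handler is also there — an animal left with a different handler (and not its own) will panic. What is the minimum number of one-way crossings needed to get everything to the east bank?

Counting alone: each trip to the east bank takes at most 3 across and each return brings at least 1 back, so after t trips out (and t−1 returns) at most 3t − (t−1) of the 8 are across; that first reaches 8 at t = 4, so at least 7 crossings are needed.
The safety rule pushes this higher. Following every safe sequence of crossings, the most of the 8 that can be at the east bank as the rowboat arrives there on crossing 7 is 7 — never all 8.
So no plan with fewer than 9 crossings exists, and this one achieves 9:
1. animal Gold and handler Gold cross → the east bank.
2. handler Gold crosses ← the west bank.
3. animal Green, handler Gold, and handler Green cross → the east bank.
4. animal Gold and handler Gold cross ← the west bank.
5. handler Blue, handler Gold, and handler Red cross → the east bank.
6. animal Green crosses ← the west bank.
7. animal Gold and animal Green cross → the east bank.
8. animal Gold crosses ← the west bank.
9. animal Blue, animal Gold, and animal Red cross → the east bank.

9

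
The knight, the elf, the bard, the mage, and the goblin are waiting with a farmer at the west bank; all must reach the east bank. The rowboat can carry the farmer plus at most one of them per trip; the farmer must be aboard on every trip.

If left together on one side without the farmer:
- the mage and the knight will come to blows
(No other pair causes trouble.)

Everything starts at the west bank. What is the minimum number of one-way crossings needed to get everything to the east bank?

9

Counting alone: the farmer can take at most 1 across per trip to the east bank, so moving all 5 needs at least 5 loaded trips out, with a return between consecutive ones — at least 9 crossings.
The plan below uses exactly 9 crossings, so it is optimal:
1. Farmer goes to the east bank with the knight.  [the west bank: the bard, the elf, the goblin, the mage | the east bank: the knight]
2. Farmer goes back to the west bank alone.  [the west bank: the bard, the elf, the goblin, the mage | the east bank: the knight]
3. Farmer goes to the east bank with the elf.  [the west bank: the bard, the goblin, the mage | the east bank: the elf, the knight]
4. Farmer goes back to the west bank alone.  [the west bank: the bard, the goblin, the mage | the east bank: the elf, the knight]
5. Farmer goes to the east bank with the bard.  [the west bank: the goblin, the mage | the east bank: the bard, the elf, the knight]
6. Farmer goes back to the west bank alone.  [the west bank: the goblin, the mage | the east bank: the bard, the elf, the knight]
7. Farmer goes to the east bank with the goblin.  [the west bank: the mage | the east bank: the bard, the elf, the goblin, the knight]
8. Farmer goes back to the west bank alone.  [the west bank: the mage | the east bank: the bard, the elf, the goblin, the knight]
9. Farmer goes to the east bank with the mage.  [the west bank: — | the east bank: the bard, the elf, the goblin, the knight, the mage]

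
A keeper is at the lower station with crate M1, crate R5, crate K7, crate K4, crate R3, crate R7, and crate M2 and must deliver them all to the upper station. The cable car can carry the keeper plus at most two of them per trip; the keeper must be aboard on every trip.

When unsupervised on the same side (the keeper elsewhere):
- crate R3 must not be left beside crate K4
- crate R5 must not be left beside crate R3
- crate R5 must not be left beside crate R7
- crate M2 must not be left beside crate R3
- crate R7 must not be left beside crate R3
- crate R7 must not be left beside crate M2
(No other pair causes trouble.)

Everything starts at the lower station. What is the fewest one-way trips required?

Counting alone: the keeper can take at most 2 across per trip to the upper station, so moving all 7 needs at least 4 loaded trips out, with a return between consecutive ones — at least 7 crossings.
The safety rule pushes this higher. Following every safe sequence of crossings, the most of the 7 that can be at the upper station as the cable car arrives there on crossings 7, 9 is 5, 6 respectively — never all 7.
So no plan with fewer than 11 crossings exists, and this one achieves 11:
1. Keeper goes to the upper station with crate R3 and crate R7.
2. Keeper goes back to the lower station with crate R3.
3. Keeper goes to the upper station with crate M1 and crate R3.
4. Keeper goes back to the lower station with crate R3.
5. Keeper goes to the upper station with crate K7 and crate R3.
6. Keeper goes back to the lower station with crate R3.
7. Keeper goes to the upper station with crate K4 and crate R3.
8. Keeper goes back to the lower station with crate R3.
9. Keeper goes to the upper station with crate M2 and crate R5.
10. Keeper goes back to the lower station with crate R7.
11. Keeper goes to the upper station with crate R3 and crate R7.

11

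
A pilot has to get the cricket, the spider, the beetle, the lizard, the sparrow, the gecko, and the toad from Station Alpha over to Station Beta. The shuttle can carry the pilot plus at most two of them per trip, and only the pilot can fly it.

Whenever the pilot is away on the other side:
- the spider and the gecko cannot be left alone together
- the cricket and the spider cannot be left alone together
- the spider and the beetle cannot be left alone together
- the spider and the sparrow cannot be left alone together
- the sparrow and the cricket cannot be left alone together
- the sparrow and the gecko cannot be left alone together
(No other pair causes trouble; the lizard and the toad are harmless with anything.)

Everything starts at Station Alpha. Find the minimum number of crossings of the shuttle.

11

Counting alone: the pilot can take at most 2 across per trip to Station Beta, so moving all 7 needs at least 4 loaded trips out, with a return between consecutive ones — at least 7 crossings.
The safety rule pushes this higher. Following every safe sequence of crossings, the most of the 7 that can be at Station Beta as the shuttle arrives there on crossings 7, 9 is 5, 6 respectively — never all 7.
So no plan with fewer than 11 crossings exists, and this one achieves 11:
1. Pilot goes to Station Beta with the sparrow and the spider.
2. Pilot goes back to Station Alpha with the spider.
3. Pilot goes to Station Beta with the beetle and the spider.
4. Pilot goes back to Station Alpha with the spider.
5. Pilot goes to Station Beta with the cricket and the gecko.
6. Pilot goes back to Station Alpha with the sparrow.
7. Pilot goes to Station Beta with the lizard and the spider.
8. Pilot goes back to Station Alpha with the spider.
9. Pilot goes to Station Beta with the spider and the toad.
10. Pilot goes back to Station Alpha with the spider.
11. Pilot goes to Station Beta with the sparrow and the spider.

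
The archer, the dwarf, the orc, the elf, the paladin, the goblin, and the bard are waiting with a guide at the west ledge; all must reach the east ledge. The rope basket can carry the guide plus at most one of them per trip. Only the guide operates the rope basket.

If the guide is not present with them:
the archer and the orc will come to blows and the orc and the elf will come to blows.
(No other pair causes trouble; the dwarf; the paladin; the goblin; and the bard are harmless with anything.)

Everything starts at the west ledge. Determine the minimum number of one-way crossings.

Counting alone: the guide can take at most 1 across per trip to the east ledge, so moving all 7 needs at least 7 loaded trips out, with a return between consecutive ones — at least 13 crossings.
The safety rule pushes this higher. Following every safe sequence of crossings, the most of the 7 that can be at the east ledge as the rope basket arrives there on crossing 13 is 6 — never all 7.
So no plan with fewer than 15 crossings exists, and this one achieves 15:
1. Guide goes to the east ledge with the orc.  [the west ledge: the archer, the bard, the dwarf, the elf, the goblin, the paladin | the east ledge: the orc]
2. Guide goes back to the west ledge alone.  [the west ledge: the archer, the bard, the dwarf, the elf, the goblin, the paladin | the east ledge: the orc]
3. Guide goes to the east ledge with the archer.  [the west ledge: the bard, the dwarf, the elf, the goblin, the paladin | the east ledge: the archer, the orc]
4. Guide goes back to the west ledge with the orc.  [the west ledge: the bard, the dwarf, the elf, the goblin, the orc, the paladin | the east ledge: the archer]
5. Guide goes to the east ledge with the elf.  [the west ledge: the bard, the dwarf, the goblin, the orc, the paladin | the east ledge: the archer, the elf]
6. Guide goes back to the west ledge alone.  [the west ledge: the bard, the dwarf, the goblin, the orc, the paladin | the east ledge: the archer, the elf]
7. Guide goes to the east ledge with the dwarf.  [the west ledge: the bard, the goblin, the orc, the paladin | the east ledge: the archer, the dwarf, the elf]
8. Guide goes back to the west ledge alone.  [the west ledge: the bard, the goblin, the orc, the paladin | the east ledge: the archer, the dwarf, the elf]
9. Guide goes to the east ledge with the paladin.  [the west ledge: the bard, the goblin, the orc | the east ledge: the archer, the dwarf, the elf, the paladin]
10. Guide goes back to the west ledge alone.  [the west ledge: the bard, the goblin, the orc | the east ledge: the archer, the dwarf, the elf, the paladin]
11. Guide goes to the east ledge with the goblin.  [the west ledge: the bard, the orc | the east ledge: the archer, the dwarf, the elf, the goblin, the paladin]
12. Guide goes back to the west ledge alone.  [the west ledge: the bard, the orc | the east ledge: the archer, the dwarf, the elf, the goblin, the paladin]
13. Guide goes to the east ledge with the bard.  [the west ledge: the orc | the east ledge: the archer, the bard, the dwarf, the elf, the goblin, the paladin]
14. Guide goes back to the west ledge alone.  [the west ledge: the orc | the east ledge: the archer, the bard, the dwarf, the elf, the goblin, the paladin]
15. Guide goes to the east ledge with the orc.  [the west ledge: — | the east ledge: the archer, the bard, the dwarf, the elf, the goblin, the orc, the paladin]

15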